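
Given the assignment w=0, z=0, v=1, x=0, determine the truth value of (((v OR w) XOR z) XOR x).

Substituting: (((1 OR 0) XOR 0) XOR 0)
= 1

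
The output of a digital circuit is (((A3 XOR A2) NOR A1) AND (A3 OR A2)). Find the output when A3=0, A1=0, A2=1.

Substituting: (((0 XOR 1) NOR 0) AND (0 OR 1))
= 0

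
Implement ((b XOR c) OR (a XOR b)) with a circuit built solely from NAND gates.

((((b NAND (b NAND c)) NAND (c NAND (b NAND c))) NAND ((b NAND (b NAND c)) NAND (c NAND (b NAND c)))) NAND (((a NAND (a NAND b)) NAND (b NAND (a NAND b))) NAND ((a NAND (a NAND b)) NAND (b NAND (a NAND b)))))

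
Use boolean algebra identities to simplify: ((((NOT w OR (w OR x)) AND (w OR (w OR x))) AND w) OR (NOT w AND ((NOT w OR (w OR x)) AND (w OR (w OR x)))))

By distribution ((E AND v) OR (E AND NOT v) = E) then distribution ((E OR v) AND (E OR NOT v) = E):
= (w OR x)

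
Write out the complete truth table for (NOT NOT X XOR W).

W | X | Output
--------------
0 | 0 | 0
0 | 1 | 1
1 | 0 | 1
1 | 1 | 0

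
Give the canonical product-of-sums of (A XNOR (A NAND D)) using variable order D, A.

ΠM(0, 2, 3) = (D OR A) AND (NOT D OR A) AND (NOT D OR NOT A)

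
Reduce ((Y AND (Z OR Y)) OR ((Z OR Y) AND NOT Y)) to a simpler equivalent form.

By distribution ((E AND v) OR (E AND NOT v) = E):
= (Z OR Y)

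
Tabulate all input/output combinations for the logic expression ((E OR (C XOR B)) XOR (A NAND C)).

C | B | A | E | Output
----------------------
0 | 0 | 0 | 0 | 1
0 | 0 | 0 | 1 | 0
0 | 0 | 1 | 0 | 1
0 | 0 | 1 | 1 | 0
0 | 1 | 0 | 0 | 0
0 | 1 | 0 | 1 | 0
0 | 1 | 1 | 0 | 0
0 | 1 | 1 | 1 | 0
1 | 0 | 0 | 0 | 0
1 | 0 | 0 | 1 | 0
1 | 0 | 1 | 0 | 1
1 | 0 | 1 | 1 | 1
1 | 1 | 0 | 0 | 1
1 | 1 | 0 | 1 | 0
1 | 1 | 1 | 0 | 0
1 | 1 | 1 | 1 | 1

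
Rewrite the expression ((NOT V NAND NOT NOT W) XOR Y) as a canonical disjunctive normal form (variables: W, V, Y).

(NOT W AND NOT V AND NOT Y) OR (NOT W AND V AND NOT Y) OR (W AND NOT V AND Y) OR (W AND V AND NOT Y)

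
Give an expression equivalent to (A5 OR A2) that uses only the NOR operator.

((A5 NOR A2) NOR (A5 NOR A2))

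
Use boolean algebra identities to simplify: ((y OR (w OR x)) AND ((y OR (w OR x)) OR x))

By absorption (E AND (E OR v) = E):
= (y OR (w OR x))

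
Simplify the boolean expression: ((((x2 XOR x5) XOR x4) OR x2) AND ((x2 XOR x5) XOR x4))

By absorption (E AND (E OR v) = E):
= ((x2 XOR x5) XOR x4)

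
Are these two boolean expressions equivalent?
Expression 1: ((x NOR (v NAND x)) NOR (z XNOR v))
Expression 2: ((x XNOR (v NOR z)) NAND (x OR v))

No. Counterexample: with z=0, v=0, x=0, Expression 1 = 0 but Expression 2 = 1.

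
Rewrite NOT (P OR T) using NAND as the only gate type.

(((P NAND P) NAND (T NAND T)) NAND ((P NAND P) NAND (T NAND T)))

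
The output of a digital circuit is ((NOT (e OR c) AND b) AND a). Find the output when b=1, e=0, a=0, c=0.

Substituting: ((NOT (0 OR 0) AND 1) AND 0)
= 0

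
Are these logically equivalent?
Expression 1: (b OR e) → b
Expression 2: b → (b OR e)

No, Converse is not equivalent to original (counterexample: b=0, e=1)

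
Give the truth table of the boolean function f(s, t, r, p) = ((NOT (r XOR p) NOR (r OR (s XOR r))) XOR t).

s | t | r | p | Output
----------------------
0 | 0 | 0 | 0 | 0
0 | 0 | 0 | 1 | 1
0 | 0 | 1 | 0 | 0
0 | 0 | 1 | 1 | 0
0 | 1 | 0 | 0 | 1
0 | 1 | 0 | 1 | 0
0 | 1 | 1 | 0 | 1
0 | 1 | 1 | 1 | 1
1 | 0 | 0 | 0 | 0
1 | 0 | 0 | 1 | 0
1 | 0 | 1 | 0 | 0
1 | 0 | 1 | 1 | 0
1 | 1 | 0 | 0 | 1
1 | 1 | 0 | 1 | 1
1 | 1 | 1 | 0 | 1
1 | 1 | 1 | 1 | 1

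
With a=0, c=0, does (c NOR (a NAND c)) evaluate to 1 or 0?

Substituting: (0 NOR (0 NAND 0))
= 0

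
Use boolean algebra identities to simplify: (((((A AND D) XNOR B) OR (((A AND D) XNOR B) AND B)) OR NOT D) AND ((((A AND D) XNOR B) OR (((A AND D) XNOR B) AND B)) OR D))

By distribution ((E OR v) AND (E OR NOT v) = E) then absorption (E OR (E AND v) = E):
= ((A AND D) XNOR B)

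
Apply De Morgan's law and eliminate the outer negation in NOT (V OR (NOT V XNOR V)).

NOT V AND NOT (NOT V XNOR V)
De Morgan's: NOT(OR of terms) = AND of negations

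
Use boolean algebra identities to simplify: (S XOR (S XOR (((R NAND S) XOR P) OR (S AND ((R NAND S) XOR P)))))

By XOR self-cancellation ((E XOR v) XOR v = E) then absorption (E OR (E AND v) = E):
= ((R NAND S) XOR P)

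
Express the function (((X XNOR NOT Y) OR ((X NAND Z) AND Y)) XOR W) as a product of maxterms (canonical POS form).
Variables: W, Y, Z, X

ΠM(0, 2, 7, 9, 11, 12, 13, 14) = (W OR Y OR Z OR X) AND (W OR Y OR NOT Z OR X) AND (W OR NOT Y OR NOT Z OR NOT X) AND (NOT W OR Y OR Z OR NOT X) AND (NOT W OR Y OR NOT Z OR NOT X) AND (NOT W OR NOT Y OR Z OR X) AND (NOT W OR NOT Y OR Z OR NOT X) AND (NOT W OR NOT Y OR NOT Z OR X)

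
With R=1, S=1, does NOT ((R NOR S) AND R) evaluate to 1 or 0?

Substituting: NOT ((1 NOR 1) AND 1)
= 1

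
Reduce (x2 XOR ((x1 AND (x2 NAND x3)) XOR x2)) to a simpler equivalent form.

By XOR self-cancellation ((E XOR v) XOR v = E):
= (x1 AND (x2 NAND x3))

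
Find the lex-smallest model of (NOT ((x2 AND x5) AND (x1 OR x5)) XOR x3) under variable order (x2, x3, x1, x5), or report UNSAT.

x2=0, x3=0, x1=0, x5=0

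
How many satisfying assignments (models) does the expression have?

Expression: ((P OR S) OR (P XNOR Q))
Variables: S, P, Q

Satisfying assignments: (0,0,0), (0,1,0), (0,1,1), (1,0,0), (1,0,1), (1,1,0), (1,1,1)
Count: 7 out of 8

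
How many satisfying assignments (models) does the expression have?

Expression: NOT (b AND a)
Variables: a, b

Satisfying assignments: (0,0), (0,1), (1,0)
Count: 3 out of 4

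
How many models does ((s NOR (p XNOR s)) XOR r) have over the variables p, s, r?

Satisfying assignments: (0,0,1), (0,1,1), (1,0,0), (1,1,1)
Count: 4 out of 8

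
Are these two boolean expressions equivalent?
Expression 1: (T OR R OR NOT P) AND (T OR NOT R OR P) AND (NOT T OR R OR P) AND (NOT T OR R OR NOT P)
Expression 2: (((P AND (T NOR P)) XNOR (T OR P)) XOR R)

Yes, they are equivalent — the two output columns agree on all 8 assignments:
T | R | P | Expression 1 | Expression 2
---------------------------------------
0 | 0 | 0 | 1 | 1
0 | 0 | 1 | 0 | 0
0 | 1 | 0 | 0 | 0
0 | 1 | 1 | 1 | 1
1 | 0 | 0 | 0 | 0
1 | 0 | 1 | 0 | 0
1 | 1 | 0 | 1 | 1
1 | 1 | 1 | 1 | 1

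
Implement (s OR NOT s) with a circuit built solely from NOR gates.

((s NOR (s NOR s)) NOR (s NOR (s NOR s)))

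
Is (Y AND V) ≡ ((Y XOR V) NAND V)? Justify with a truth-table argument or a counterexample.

No. Counterexample: with Y=0, V=0, Expression 1 = 0 but Expression 2 = 1.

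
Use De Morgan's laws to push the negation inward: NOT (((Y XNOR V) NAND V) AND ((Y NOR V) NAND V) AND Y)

NOT ((Y XNOR V) NAND V) OR NOT ((Y NOR V) NAND V) OR NOT Y
De Morgan's: NOT(AND of terms) = OR of negations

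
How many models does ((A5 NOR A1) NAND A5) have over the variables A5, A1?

Satisfying assignments: (0,0), (0,1), (1,0), (1,1)
Count: 4 out of 4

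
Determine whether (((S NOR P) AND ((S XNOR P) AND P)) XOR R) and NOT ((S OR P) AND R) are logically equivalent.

No. Counterexample: with R=0, P=0, S=0, Expression 1 = 0 but Expression 2 = 1.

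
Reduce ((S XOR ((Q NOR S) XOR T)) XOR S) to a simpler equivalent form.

By XOR self-cancellation ((E XOR v) XOR v = E):
= ((Q NOR S) XOR T)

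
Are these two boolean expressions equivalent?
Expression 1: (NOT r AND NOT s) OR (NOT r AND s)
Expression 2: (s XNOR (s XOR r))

Yes, they are equivalent — the two output columns agree on all 4 assignments:
r | s | Expression 1 | Expression 2
-----------------------------------
0 | 0 | 1 | 1
0 | 1 | 1 | 1
1 | 0 | 0 | 0
1 | 1 | 0 | 0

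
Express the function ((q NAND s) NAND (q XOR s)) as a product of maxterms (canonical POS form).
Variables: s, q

ΠM(1, 2) = (s OR NOT q) AND (NOT s OR q)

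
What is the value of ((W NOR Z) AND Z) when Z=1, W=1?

Substituting: ((1 NOR 1) AND 1)
= 0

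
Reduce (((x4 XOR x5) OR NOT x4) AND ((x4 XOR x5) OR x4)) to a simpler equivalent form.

By distribution ((E OR v) AND (E OR NOT v) = E):
= (x4 XOR x5)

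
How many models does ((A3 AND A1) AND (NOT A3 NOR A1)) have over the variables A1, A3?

No assignment satisfies the expression.
Count: 0 out of 4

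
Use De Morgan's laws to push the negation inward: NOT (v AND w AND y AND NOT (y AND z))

NOT v OR NOT w OR NOT y OR (y AND z)
De Morgan's: NOT(AND of terms) = OR of negations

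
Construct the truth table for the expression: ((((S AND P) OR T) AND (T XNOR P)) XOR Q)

P | Q | S | T | Output
----------------------
0 | 0 | 0 | 0 | 0
0 | 0 | 0 | 1 | 0
0 | 0 | 1 | 0 | 0
0 | 0 | 1 | 1 | 0
0 | 1 | 0 | 0 | 1
0 | 1 | 0 | 1 | 1
0 | 1 | 1 | 0 | 1
0 | 1 | 1 | 1 | 1
1 | 0 | 0 | 0 | 0
1 | 0 | 0 | 1 | 1
1 | 0 | 1 | 0 | 0
1 | 0 | 1 | 1 | 1
1 | 1 | 0 | 0 | 1
1 | 1 | 0 | 1 | 0
1 | 1 | 1 | 0 | 1
1 | 1 | 1 | 1 | 0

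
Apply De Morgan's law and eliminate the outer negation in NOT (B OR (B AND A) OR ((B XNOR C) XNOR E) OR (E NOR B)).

NOT B AND NOT (B AND A) AND NOT ((B XNOR C) XNOR E) AND NOT (E NOR B)
De Morgan's: NOT(OR of terms) = AND of negations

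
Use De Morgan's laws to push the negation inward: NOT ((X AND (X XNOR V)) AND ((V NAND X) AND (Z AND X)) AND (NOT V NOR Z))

NOT (X AND (X XNOR V)) OR NOT ((V NAND X) AND (Z AND X)) OR NOT (NOT V NOR Z)
De Morgan's: NOT(AND of terms) = OR of negations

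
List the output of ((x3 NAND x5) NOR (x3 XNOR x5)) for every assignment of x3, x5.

x3 | x5 | Output
----------------
0 | 0 | 0
0 | 1 | 0
1 | 0 | 0
1 | 1 | 0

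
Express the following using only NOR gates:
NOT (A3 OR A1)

(((A3 NOR A1) NOR (A3 NOR A1)) NOR ((A3 NOR A1) NOR (A3 NOR A1)))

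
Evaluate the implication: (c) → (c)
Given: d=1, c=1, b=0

Antecedent (c) = 1; consequent (c) = 1.
1 → 1 = 1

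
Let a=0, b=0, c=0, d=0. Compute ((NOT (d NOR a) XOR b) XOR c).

Substituting: ((NOT (0 NOR 0) XOR 0) XOR 0)
= 0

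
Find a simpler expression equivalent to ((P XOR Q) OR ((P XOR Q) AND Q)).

By absorption (E OR (E AND v) = E):
= (P XOR Q)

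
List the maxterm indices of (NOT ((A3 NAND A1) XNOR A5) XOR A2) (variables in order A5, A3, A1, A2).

ΠM(1, 3, 5, 6, 8, 10, 12, 15) = (A5 OR A3 OR A1 OR NOT A2) AND (A5 OR A3 OR NOT A1 OR NOT A2) AND (A5 OR NOT A3 OR A1 OR NOT A2) AND (A5 OR NOT A3 OR NOT A1 OR A2) AND (NOT A5 OR A3 OR A1 OR A2) AND (NOT A5 OR A3 OR NOT A1 OR A2) AND (NOT A5 OR NOT A3 OR A1 OR A2) AND (NOT A5 OR NOT A3 OR NOT A1 OR NOT A2)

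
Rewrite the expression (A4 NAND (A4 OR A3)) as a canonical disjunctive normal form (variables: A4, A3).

(NOT A4 AND NOT A3) OR (NOT A4 AND A3)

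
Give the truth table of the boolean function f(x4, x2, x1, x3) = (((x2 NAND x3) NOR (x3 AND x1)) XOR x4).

x4 | x2 | x1 | x3 | Output
--------------------------
0 | 0 | 0 | 0 | 0
0 | 0 | 0 | 1 | 0
0 | 0 | 1 | 0 | 0
0 | 0 | 1 | 1 | 0
0 | 1 | 0 | 0 | 0
0 | 1 | 0 | 1 | 1
0 | 1 | 1 | 0 | 0
0 | 1 | 1 | 1 | 0
1 | 0 | 0 | 0 | 1
1 | 0 | 0 | 1 | 1
1 | 0 | 1 | 0 | 1
1 | 0 | 1 | 1 | 1
1 | 1 | 0 | 0 | 1
1 | 1 | 0 | 1 | 0
1 | 1 | 1 | 0 | 1
1 | 1 | 1 | 1 | 1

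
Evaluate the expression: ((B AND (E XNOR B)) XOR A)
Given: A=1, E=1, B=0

Substituting: ((0 AND (1 XNOR 0)) XOR 1)
= 1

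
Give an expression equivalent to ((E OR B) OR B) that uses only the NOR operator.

((((E NOR B) NOR (E NOR B)) NOR B) NOR (((E NOR B) NOR (E NOR B)) NOR B))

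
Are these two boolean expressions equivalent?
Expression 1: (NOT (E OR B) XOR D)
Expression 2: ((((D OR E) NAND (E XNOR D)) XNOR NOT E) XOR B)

No. Counterexample: with D=0, E=1, B=1, Expression 1 = 0 but Expression 2 = 1.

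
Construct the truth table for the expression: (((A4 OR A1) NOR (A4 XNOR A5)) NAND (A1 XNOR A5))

A4 | A5 | A1 | Output
---------------------
0 | 0 | 0 | 1
0 | 0 | 1 | 1
0 | 1 | 0 | 1
0 | 1 | 1 | 1
1 | 0 | 0 | 1
1 | 0 | 1 | 1
1 | 1 | 0 | 1
1 | 1 | 1 | 1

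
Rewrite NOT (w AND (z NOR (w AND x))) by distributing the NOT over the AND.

NOT w OR NOT (z NOR (w AND x))
De Morgan's: NOT(AND of terms) = OR of negations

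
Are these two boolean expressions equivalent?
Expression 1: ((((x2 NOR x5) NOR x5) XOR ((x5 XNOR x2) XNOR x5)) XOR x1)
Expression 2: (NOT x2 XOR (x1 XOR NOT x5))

No. Counterexample: with x5=0, x2=1, x1=0, Expression 1 = 0 but Expression 2 = 1.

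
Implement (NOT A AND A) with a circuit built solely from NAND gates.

(((A NAND A) NAND A) NAND ((A NAND A) NAND A))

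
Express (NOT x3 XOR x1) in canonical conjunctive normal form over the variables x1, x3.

(x1 OR NOT x3) AND (NOT x1 OR x3)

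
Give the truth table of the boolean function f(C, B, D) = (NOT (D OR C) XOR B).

C | B | D | Output
------------------
0 | 0 | 0 | 1
0 | 0 | 1 | 0
0 | 1 | 0 | 0
0 | 1 | 1 | 1
1 | 0 | 0 | 0
1 | 0 | 1 | 0
1 | 1 | 0 | 1
1 | 1 | 1 | 1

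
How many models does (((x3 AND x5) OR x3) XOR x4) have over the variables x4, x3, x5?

Satisfying assignments: (0,1,0), (0,1,1), (1,0,0), (1,0,1)
Count: 4 out of 8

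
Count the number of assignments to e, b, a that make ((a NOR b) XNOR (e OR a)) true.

Satisfying assignments: (0,1,0), (1,0,0)
Count: 2 out of 8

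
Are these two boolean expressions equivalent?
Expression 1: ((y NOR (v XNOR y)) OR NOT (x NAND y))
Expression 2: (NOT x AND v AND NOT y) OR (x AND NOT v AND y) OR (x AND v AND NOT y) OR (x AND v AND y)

Yes, they are equivalent — the two output columns agree on all 8 assignments:
x | v | y | Expression 1 | Expression 2
---------------------------------------
0 | 0 | 0 | 0 | 0
0 | 0 | 1 | 0 | 0
0 | 1 | 0 | 1 | 1
0 | 1 | 1 | 0 | 0
1 | 0 | 0 | 0 | 0
1 | 0 | 1 | 1 | 1
1 | 1 | 0 | 1 | 1
1 | 1 | 1 | 1 | 1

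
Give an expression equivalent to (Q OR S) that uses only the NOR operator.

((Q NOR S) NOR (Q NOR S))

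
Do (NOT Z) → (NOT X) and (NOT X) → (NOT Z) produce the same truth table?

No, Converse is not equivalent to original (counterexample: X=0, Z=1)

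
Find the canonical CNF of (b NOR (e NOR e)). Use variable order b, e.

(b OR e) AND (NOT b OR e) AND (NOT b OR NOT e)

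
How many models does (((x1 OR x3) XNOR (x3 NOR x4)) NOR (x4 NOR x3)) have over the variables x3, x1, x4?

Satisfying assignments: (0,1,1), (1,0,0), (1,0,1), (1,1,0), (1,1,1)
Count: 5 out of 8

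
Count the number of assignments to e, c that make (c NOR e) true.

Satisfying assignments: (0,0)
Count: 1 out of 4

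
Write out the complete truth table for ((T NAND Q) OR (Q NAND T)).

Q | T | Output
--------------
0 | 0 | 1
0 | 1 | 1
1 | 0 | 1
1 | 1 | 0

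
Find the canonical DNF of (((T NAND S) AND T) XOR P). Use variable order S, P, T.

(NOT S AND NOT P AND T) OR (NOT S AND P AND NOT T) OR (S AND P AND NOT T) OR (S AND P AND T)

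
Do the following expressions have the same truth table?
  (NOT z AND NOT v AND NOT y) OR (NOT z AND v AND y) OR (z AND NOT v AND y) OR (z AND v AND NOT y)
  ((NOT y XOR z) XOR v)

Yes, they are equivalent — the two output columns agree on all 8 assignments:
z | v | y | Expression 1 | Expression 2
---------------------------------------
0 | 0 | 0 | 1 | 1
0 | 0 | 1 | 0 | 0
0 | 1 | 0 | 0 | 0
0 | 1 | 1 | 1 | 1
1 | 0 | 0 | 0 | 0
1 | 0 | 1 | 1 | 1
1 | 1 | 0 | 1 | 1
1 | 1 | 1 | 0 | 0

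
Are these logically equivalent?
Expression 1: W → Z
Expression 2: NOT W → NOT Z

No, Inverse is not equivalent to original (counterexample: Y=0, Z=0, W=1)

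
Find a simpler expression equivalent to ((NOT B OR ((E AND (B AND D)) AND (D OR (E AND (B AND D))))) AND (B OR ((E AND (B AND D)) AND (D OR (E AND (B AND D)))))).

By distribution ((E OR v) AND (E OR NOT v) = E) then absorption (E AND (E OR v) = E):
= (E AND (B AND D))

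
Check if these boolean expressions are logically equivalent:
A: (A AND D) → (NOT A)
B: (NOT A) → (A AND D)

No, Converse is not equivalent to original (counterexample: D=0, A=0)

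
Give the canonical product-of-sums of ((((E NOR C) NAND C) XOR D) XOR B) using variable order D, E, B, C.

ΠM(2, 3, 6, 7, 8, 9, 12, 13) = (D OR E OR NOT B OR C) AND (D OR E OR NOT B OR NOT C) AND (D OR NOT E OR NOT B OR C) AND (D OR NOT E OR NOT B OR NOT C) AND (NOT D OR E OR B OR C) AND (NOT D OR E OR B OR NOT C) AND (NOT D OR NOT E OR B OR C) AND (NOT D OR NOT E OR B OR NOT C)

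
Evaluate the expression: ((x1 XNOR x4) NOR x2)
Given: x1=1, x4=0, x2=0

Substituting: ((1 XNOR 0) NOR 0)
= 1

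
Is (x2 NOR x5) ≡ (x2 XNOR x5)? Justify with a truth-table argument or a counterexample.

No. Counterexample: with x2=1, x5=1, Expression 1 = 0 but Expression 2 = 1.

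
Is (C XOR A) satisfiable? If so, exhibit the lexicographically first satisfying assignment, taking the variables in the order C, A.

C=0, A=1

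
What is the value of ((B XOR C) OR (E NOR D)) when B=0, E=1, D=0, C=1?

Substituting: ((0 XOR 1) OR (1 NOR 0))
= 1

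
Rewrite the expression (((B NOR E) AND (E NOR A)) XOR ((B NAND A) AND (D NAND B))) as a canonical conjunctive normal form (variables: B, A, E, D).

(B OR A OR E OR D) AND (B OR A OR E OR NOT D) AND (NOT B OR A OR E OR NOT D) AND (NOT B OR A OR NOT E OR NOT D) AND (NOT B OR NOT A OR E OR D) AND (NOT B OR NOT A OR E OR NOT D) AND (NOT B OR NOT A OR NOT E OR D) AND (NOT B OR NOT A OR NOT E OR NOT D)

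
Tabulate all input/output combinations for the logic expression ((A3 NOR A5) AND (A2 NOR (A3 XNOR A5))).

A2 | A5 | A3 | Output
---------------------
0 | 0 | 0 | 0
0 | 0 | 1 | 0
0 | 1 | 0 | 0
0 | 1 | 1 | 0
1 | 0 | 0 | 0
1 | 0 | 1 | 0
1 | 1 | 0 | 0
1 | 1 | 1 | 0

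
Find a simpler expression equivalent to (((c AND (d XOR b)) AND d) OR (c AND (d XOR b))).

By absorption (E OR (E AND v) = E):
= (c AND (d XOR b))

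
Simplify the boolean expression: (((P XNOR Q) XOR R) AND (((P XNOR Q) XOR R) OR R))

By absorption (E AND (E OR v) = E):
= ((P XNOR Q) XOR R)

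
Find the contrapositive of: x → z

Contrapositive: NOT z → NOT x
Note: A statement and its contrapositive are logically equivalent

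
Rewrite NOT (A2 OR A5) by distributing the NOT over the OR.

NOT A2 AND NOT A5
De Morgan's: NOT(OR of terms) = AND of negations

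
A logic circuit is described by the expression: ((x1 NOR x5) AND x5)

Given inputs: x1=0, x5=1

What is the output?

Substituting: ((0 NOR 1) AND 1)
= 0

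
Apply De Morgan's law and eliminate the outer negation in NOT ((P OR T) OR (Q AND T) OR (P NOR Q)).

NOT (P OR T) AND NOT (Q AND T) AND NOT (P NOR Q)
De Morgan's: NOT(OR of terms) = AND of negations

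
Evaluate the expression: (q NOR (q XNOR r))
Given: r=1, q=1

Substituting: (1 NOR (1 XNOR 1))
= 0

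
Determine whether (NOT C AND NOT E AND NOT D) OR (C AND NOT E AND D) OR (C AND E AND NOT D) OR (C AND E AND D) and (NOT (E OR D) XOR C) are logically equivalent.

Yes, they are equivalent — the two output columns agree on all 8 assignments:
C | E | D | Expression 1 | Expression 2
---------------------------------------
0 | 0 | 0 | 1 | 1
0 | 0 | 1 | 0 | 0
0 | 1 | 0 | 0 | 0
0 | 1 | 1 | 0 | 0
1 | 0 | 0 | 0 | 0
1 | 0 | 1 | 1 | 1
1 | 1 | 0 | 1 | 1
1 | 1 | 1 | 1 | 1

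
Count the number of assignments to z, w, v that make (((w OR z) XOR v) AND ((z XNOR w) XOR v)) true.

Satisfying assignments: (1,1,0)
Count: 1 out of 8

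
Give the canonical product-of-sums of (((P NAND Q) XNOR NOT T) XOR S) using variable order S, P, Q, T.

ΠM(1, 3, 5, 6, 8, 10, 12, 15) = (S OR P OR Q OR NOT T) AND (S OR P OR NOT Q OR NOT T) AND (S OR NOT P OR Q OR NOT T) AND (S OR NOT P OR NOT Q OR T) AND (NOT S OR P OR Q OR T) AND (NOT S OR P OR NOT Q OR T) AND (NOT S OR NOT P OR Q OR T) AND (NOT S OR NOT P OR NOT Q OR NOT T)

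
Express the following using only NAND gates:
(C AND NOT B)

((C NAND (B NAND B)) NAND (C NAND (B NAND B)))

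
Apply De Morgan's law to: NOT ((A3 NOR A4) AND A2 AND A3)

NOT (A3 NOR A4) OR NOT A2 OR NOT A3
De Morgan's: NOT(AND of terms) = OR of negations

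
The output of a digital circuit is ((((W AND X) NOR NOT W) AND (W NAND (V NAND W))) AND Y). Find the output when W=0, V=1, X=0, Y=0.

Substituting: ((((0 AND 0) NOR NOT 0) AND (0 NAND (1 NAND 0))) AND 0)
= 0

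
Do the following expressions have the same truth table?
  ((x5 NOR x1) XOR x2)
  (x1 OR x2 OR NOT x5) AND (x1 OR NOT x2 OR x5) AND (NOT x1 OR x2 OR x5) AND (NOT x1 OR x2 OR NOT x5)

Yes, they are equivalent — the two output columns agree on all 8 assignments:
x1 | x2 | x5 | Expression 1 | Expression 2
------------------------------------------
0 | 0 | 0 | 1 | 1
0 | 0 | 1 | 0 | 0
0 | 1 | 0 | 0 | 0
0 | 1 | 1 | 1 | 1
1 | 0 | 0 | 0 | 0
1 | 0 | 1 | 0 | 0
1 | 1 | 0 | 1 | 1
1 | 1 | 1 | 1 | 1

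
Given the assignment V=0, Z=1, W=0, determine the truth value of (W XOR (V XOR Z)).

Substituting: (0 XOR (0 XOR 1))
= 1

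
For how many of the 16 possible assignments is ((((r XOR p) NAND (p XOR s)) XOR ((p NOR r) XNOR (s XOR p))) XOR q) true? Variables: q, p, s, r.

Satisfying assignments: (0,0,0,0), (0,1,0,1), (1,0,0,1), (1,0,1,0), (1,0,1,1), (1,1,0,0), (1,1,1,0), (1,1,1,1)
Count: 8 out of 16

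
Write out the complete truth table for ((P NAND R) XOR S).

P | R | S | Output
------------------
0 | 0 | 0 | 1
0 | 0 | 1 | 0
0 | 1 | 0 | 1
0 | 1 | 1 | 0
1 | 0 | 0 | 1
1 | 0 | 1 | 0
1 | 1 | 0 | 0
1 | 1 | 1 | 1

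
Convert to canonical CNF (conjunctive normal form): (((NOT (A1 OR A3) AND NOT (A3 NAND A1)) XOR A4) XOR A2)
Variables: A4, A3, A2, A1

(A4 OR A3 OR A2 OR A1) AND (A4 OR A3 OR A2 OR NOT A1) AND (A4 OR NOT A3 OR A2 OR A1) AND (A4 OR NOT A3 OR A2 OR NOT A1) AND (NOT A4 OR A3 OR NOT A2 OR A1) AND (NOT A4 OR A3 OR NOT A2 OR NOT A1) AND (NOT A4 OR NOT A3 OR NOT A2 OR A1) AND (NOT A4 OR NOT A3 OR NOT A2 OR NOT A1)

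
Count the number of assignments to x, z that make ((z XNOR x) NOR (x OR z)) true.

No assignment satisfies the expression.
Count: 0 out of 4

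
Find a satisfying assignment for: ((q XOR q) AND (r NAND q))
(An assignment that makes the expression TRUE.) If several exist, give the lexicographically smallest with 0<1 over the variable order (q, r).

UNSATISFIABLE - no assignment makes this expression true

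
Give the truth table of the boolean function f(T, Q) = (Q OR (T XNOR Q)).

T | Q | Output
--------------
0 | 0 | 1
0 | 1 | 1
1 | 0 | 0
1 | 1 | 1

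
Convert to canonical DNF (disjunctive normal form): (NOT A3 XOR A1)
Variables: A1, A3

(NOT A1 AND NOT A3) OR (A1 AND A3)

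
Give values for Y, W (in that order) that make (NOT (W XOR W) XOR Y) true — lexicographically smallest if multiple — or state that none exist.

Y=0, W=0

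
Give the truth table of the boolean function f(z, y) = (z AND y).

z | y | Output
--------------
0 | 0 | 0
0 | 1 | 0
1 | 0 | 0
1 | 1 | 1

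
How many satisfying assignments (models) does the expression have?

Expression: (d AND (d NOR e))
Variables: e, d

No assignment satisfies the expression.
Count: 0 out of 4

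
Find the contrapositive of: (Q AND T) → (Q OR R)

Contrapositive: NOT (Q OR R) → NOT (Q AND T)
Note: A statement and its contrapositive are logically equivalent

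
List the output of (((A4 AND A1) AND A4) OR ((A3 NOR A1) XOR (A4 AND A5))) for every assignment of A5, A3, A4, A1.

A5 | A3 | A4 | A1 | Output
--------------------------
0 | 0 | 0 | 0 | 1
0 | 0 | 0 | 1 | 0
0 | 0 | 1 | 0 | 1
0 | 0 | 1 | 1 | 1
0 | 1 | 0 | 0 | 0
0 | 1 | 0 | 1 | 0
0 | 1 | 1 | 0 | 0
0 | 1 | 1 | 1 | 1
1 | 0 | 0 | 0 | 1
1 | 0 | 0 | 1 | 0
1 | 0 | 1 | 0 | 0
1 | 0 | 1 | 1 | 1
1 | 1 | 0 | 0 | 0
1 | 1 | 0 | 1 | 0
1 | 1 | 1 | 0 | 1
1 | 1 | 1 | 1 | 1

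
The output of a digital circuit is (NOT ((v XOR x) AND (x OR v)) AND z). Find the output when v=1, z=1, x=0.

Substituting: (NOT ((1 XOR 0) AND (0 OR 1)) AND 1)
= 0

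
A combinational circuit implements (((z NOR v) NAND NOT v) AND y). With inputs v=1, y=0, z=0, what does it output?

Substituting: (((0 NOR 1) NAND NOT 1) AND 0)
= 0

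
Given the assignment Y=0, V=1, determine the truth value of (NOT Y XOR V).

Substituting: (NOT 0 XOR 1)
= 0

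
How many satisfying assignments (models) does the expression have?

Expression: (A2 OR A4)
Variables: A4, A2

Satisfying assignments: (0,1), (1,0), (1,1)
Count: 3 out of 4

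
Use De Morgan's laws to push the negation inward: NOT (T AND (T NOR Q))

NOT T OR NOT (T NOR Q)
De Morgan's: NOT(AND of terms) = OR of negations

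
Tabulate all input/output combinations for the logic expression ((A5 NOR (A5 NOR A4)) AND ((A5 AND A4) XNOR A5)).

A5 | A4 | Output
----------------
0 | 0 | 0
0 | 1 | 1
1 | 0 | 0
1 | 1 | 0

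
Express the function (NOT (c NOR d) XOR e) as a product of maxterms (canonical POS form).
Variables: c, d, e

ΠM(0, 3, 5, 7) = (c OR d OR e) AND (c OR NOT d OR NOT e) AND (NOT c OR d OR NOT e) AND (NOT c OR NOT d OR NOT e)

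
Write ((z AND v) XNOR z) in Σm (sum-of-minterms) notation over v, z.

Σm(0, 2, 3) = (NOT v AND NOT z) OR (v AND NOT z) OR (v AND z)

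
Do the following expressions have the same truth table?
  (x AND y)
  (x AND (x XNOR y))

Yes, they are equivalent — the two output columns agree on all 4 assignments:
x | y | Expression 1 | Expression 2
-----------------------------------
0 | 0 | 0 | 0
0 | 1 | 0 | 0
1 | 0 | 0 | 0
1 | 1 | 1 | 1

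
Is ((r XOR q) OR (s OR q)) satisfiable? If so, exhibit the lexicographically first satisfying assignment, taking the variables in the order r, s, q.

r=0, s=0, q=1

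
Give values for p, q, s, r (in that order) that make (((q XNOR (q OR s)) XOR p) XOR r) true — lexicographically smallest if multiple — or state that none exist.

p=0, q=0, s=0, r=0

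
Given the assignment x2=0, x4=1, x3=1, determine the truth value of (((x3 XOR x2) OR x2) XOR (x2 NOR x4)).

Substituting: (((1 XOR 0) OR 0) XOR (0 NOR 1))
= 1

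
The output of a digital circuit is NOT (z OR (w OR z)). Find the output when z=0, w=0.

Substituting: NOT (0 OR (0 OR 0))
= 1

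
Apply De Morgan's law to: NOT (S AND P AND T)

NOT S OR NOT P OR NOT T
De Morgan's: NOT(AND of terms) = OR of negations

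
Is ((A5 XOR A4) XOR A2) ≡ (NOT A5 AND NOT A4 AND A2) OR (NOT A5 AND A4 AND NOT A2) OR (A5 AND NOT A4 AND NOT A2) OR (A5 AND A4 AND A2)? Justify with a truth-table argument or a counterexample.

Yes, they are equivalent — the two output columns agree on all 8 assignments:
A5 | A4 | A2 | Expression 1 | Expression 2
------------------------------------------
0 | 0 | 0 | 0 | 0
0 | 0 | 1 | 1 | 1
0 | 1 | 0 | 1 | 1
0 | 1 | 1 | 0 | 0
1 | 0 | 0 | 1 | 1
1 | 0 | 1 | 0 | 0
1 | 1 | 0 | 0 | 0
1 | 1 | 1 | 1 | 1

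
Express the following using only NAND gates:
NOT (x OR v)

(((x NAND x) NAND (v NAND v)) NAND ((x NAND x) NAND (v NAND v)))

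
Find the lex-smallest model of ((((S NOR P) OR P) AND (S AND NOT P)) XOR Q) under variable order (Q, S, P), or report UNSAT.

Q=1, S=0, P=0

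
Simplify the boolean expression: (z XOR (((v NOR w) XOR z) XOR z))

By XOR self-cancellation ((E XOR v) XOR v = E):
= ((v NOR w) XOR z)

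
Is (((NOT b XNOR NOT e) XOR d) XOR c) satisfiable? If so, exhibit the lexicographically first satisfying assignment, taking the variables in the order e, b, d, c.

e=0, b=0, d=0, c=0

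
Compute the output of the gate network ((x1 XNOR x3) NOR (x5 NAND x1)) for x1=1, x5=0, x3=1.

Substituting: ((1 XNOR 1) NOR (0 NAND 1))
= 0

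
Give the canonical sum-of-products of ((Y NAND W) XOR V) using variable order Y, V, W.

Σm(0, 1, 4, 7) = (NOT Y AND NOT V AND NOT W) OR (NOT Y AND NOT V AND W) OR (Y AND NOT V AND NOT W) OR (Y AND V AND W)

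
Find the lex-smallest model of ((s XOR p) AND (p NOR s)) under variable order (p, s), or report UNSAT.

UNSATISFIABLE - no assignment makes this expression true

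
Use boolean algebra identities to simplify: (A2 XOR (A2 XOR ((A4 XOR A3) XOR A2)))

By XOR self-cancellation ((E XOR v) XOR v = E):
= ((A4 XOR A3) XOR A2)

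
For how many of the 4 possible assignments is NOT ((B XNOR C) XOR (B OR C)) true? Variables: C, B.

Satisfying assignments: (1,1)
Count: 1 out of 4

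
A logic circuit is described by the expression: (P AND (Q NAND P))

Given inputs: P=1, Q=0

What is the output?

Substituting: (1 AND (0 NAND 1))
= 1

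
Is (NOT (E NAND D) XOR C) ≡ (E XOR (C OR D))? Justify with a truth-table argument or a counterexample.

No. Counterexample: with C=0, D=0, E=1, Expression 1 = 0 but Expression 2 = 1.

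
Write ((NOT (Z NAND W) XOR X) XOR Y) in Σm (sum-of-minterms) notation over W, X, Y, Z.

Σm(2, 3, 4, 5, 9, 10, 12, 15) = (NOT W AND NOT X AND Y AND NOT Z) OR (NOT W AND NOT X AND Y AND Z) OR (NOT W AND X AND NOT Y AND NOT Z) OR (NOT W AND X AND NOT Y AND Z) OR (W AND NOT X AND NOT Y AND Z) OR (W AND NOT X AND Y AND NOT Z) OR (W AND X AND NOT Y AND NOT Z) OR (W AND X AND Y AND Z)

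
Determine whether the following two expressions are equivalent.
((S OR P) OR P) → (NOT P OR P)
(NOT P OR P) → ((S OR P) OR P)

No, Converse is not equivalent to original (counterexample: P=0, S=0, R=0)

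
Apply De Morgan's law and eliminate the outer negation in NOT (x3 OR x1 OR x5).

NOT x3 AND NOT x1 AND NOT x5
De Morgan's: NOT(OR of terms) = AND of negations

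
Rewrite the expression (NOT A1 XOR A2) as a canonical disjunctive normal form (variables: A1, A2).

(NOT A1 AND NOT A2) OR (A1 AND A2)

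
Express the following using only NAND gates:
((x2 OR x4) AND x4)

((((x2 NAND x2) NAND (x4 NAND x4)) NAND x4) NAND (((x2 NAND x2) NAND (x4 NAND x4)) NAND x4))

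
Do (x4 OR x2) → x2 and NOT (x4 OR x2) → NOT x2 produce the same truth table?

No, Inverse is not equivalent to original (counterexample: x2=0, x4=1)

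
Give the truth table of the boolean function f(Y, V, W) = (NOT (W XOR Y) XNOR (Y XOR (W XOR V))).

Y | V | W | Output
------------------
0 | 0 | 0 | 0
0 | 0 | 1 | 0
0 | 1 | 0 | 1
0 | 1 | 1 | 1
1 | 0 | 0 | 0
1 | 0 | 1 | 0
1 | 1 | 0 | 1
1 | 1 | 1 | 1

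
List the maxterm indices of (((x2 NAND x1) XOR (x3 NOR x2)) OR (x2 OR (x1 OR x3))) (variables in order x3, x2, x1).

ΠM(0) = (x3 OR x2 OR x1)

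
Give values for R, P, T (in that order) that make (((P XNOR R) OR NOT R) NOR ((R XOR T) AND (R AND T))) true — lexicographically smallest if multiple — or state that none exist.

R=1, P=0, T=0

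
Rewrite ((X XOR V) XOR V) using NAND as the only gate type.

((((X NAND (X NAND V)) NAND (V NAND (X NAND V))) NAND (((X NAND (X NAND V)) NAND (V NAND (X NAND V))) NAND V)) NAND (V NAND (((X NAND (X NAND V)) NAND (V NAND (X NAND V))) NAND V)))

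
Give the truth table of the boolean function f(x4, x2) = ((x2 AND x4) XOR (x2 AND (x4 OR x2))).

x4 | x2 | Output
----------------
0 | 0 | 0
0 | 1 | 1
1 | 0 | 0
1 | 1 | 0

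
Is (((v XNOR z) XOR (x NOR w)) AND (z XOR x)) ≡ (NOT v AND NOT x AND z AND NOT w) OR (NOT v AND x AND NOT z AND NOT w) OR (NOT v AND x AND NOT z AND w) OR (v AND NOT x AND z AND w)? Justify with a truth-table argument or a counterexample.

Yes, they are equivalent — the two output columns agree on all 16 assignments:
v | x | z | w | Expression 1 | Expression 2
-------------------------------------------
0 | 0 | 0 | 0 | 0 | 0
0 | 0 | 0 | 1 | 0 | 0
0 | 0 | 1 | 0 | 1 | 1
0 | 0 | 1 | 1 | 0 | 0
0 | 1 | 0 | 0 | 1 | 1
0 | 1 | 0 | 1 | 1 | 1
0 | 1 | 1 | 0 | 0 | 0
0 | 1 | 1 | 1 | 0 | 0
1 | 0 | 0 | 0 | 0 | 0
1 | 0 | 0 | 1 | 0 | 0
1 | 0 | 1 | 0 | 0 | 0
1 | 0 | 1 | 1 | 1 | 1
1 | 1 | 0 | 0 | 0 | 0
1 | 1 | 0 | 1 | 0 | 0
1 | 1 | 1 | 0 | 0 | 0
1 | 1 | 1 | 1 | 0 | 0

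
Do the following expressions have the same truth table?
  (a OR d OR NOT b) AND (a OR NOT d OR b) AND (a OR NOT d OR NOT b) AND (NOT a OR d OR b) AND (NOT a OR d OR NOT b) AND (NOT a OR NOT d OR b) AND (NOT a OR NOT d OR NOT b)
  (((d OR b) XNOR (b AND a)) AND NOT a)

Yes, they are equivalent — the two output columns agree on all 8 assignments:
a | d | b | Expression 1 | Expression 2
---------------------------------------
0 | 0 | 0 | 1 | 1
0 | 0 | 1 | 0 | 0
0 | 1 | 0 | 0 | 0
0 | 1 | 1 | 0 | 0
1 | 0 | 0 | 0 | 0
1 | 0 | 1 | 0 | 0
1 | 1 | 0 | 0 | 0
1 | 1 | 1 | 0 | 0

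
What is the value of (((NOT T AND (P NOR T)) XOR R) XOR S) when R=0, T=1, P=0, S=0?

Substituting: (((NOT 1 AND (0 NOR 1)) XOR 0) XOR 0)
= 0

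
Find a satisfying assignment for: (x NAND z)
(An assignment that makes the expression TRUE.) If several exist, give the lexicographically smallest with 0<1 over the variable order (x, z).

x=0, z=0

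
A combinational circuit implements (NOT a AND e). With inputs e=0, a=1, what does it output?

Substituting: (NOT 1 AND 0)
= 0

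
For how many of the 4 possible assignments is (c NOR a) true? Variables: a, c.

Satisfying assignments: (0,0)
Count: 1 out of 4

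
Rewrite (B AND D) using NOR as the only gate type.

((B NOR B) NOR (D NOR D))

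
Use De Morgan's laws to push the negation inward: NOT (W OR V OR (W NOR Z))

NOT W AND NOT V AND NOT (W NOR Z)
De Morgan's: NOT(OR of terms) = AND of negations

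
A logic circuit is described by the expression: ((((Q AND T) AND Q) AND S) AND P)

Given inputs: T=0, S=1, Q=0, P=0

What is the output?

Substituting: ((((0 AND 0) AND 0) AND 1) AND 0)
= 0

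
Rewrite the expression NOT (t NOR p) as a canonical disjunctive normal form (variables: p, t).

(NOT p AND t) OR (p AND NOT t) OR (p AND t)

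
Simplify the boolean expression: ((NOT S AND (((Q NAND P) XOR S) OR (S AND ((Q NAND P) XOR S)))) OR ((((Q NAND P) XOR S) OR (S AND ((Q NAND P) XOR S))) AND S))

By distribution ((E AND v) OR (E AND NOT v) = E) then absorption (E OR (E AND v) = E):
= ((Q NAND P) XOR S)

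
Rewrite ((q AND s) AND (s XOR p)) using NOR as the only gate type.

((((q NOR q) NOR (s NOR s)) NOR ((q NOR q) NOR (s NOR s))) NOR (((((s NOR p) NOR (s NOR p)) NOR ((s NOR p) NOR (s NOR p))) NOR ((((s NOR s) NOR (p NOR p)) NOR ((s NOR s) NOR (p NOR p))) NOR (((s NOR s) NOR (p NOR p)) NOR ((s NOR s) NOR (p NOR p))))) NOR ((((s NOR p) NOR (s NOR p)) NOR ((s NOR p) NOR (s NOR p))) NOR ((((s NOR s) NOR (p NOR p)) NOR ((s NOR s) NOR (p NOR p))) NOR (((s NOR s) NOR (p NOR p)) NOR ((s NOR s) NOR (p NOR p)))))))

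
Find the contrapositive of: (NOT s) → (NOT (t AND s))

Contrapositive: (t AND s) → s
Note: A statement and its contrapositive are logically equivalent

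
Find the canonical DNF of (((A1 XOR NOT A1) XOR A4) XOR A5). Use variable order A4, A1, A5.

(NOT A4 AND NOT A1 AND NOT A5) OR (NOT A4 AND A1 AND NOT A5) OR (A4 AND NOT A1 AND A5) OR (A4 AND A1 AND A5)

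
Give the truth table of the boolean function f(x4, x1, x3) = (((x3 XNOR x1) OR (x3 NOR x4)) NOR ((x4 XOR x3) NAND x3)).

x4 | x1 | x3 | Output
---------------------
0 | 0 | 0 | 0
0 | 0 | 1 | 1
0 | 1 | 0 | 0
0 | 1 | 1 | 0
1 | 0 | 0 | 0
1 | 0 | 1 | 0
1 | 1 | 0 | 0
1 | 1 | 1 | 0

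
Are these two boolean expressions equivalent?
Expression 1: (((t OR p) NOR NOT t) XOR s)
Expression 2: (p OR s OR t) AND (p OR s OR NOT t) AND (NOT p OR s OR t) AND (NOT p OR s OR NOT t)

Yes, they are equivalent — the two output columns agree on all 8 assignments:
p | s | t | Expression 1 | Expression 2
---------------------------------------
0 | 0 | 0 | 0 | 0
0 | 0 | 1 | 0 | 0
0 | 1 | 0 | 1 | 1
0 | 1 | 1 | 1 | 1
1 | 0 | 0 | 0 | 0
1 | 0 | 1 | 0 | 0
1 | 1 | 0 | 1 | 1
1 | 1 | 1 | 1 | 1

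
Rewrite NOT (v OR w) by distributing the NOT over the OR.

NOT v AND NOT w
De Morgan's: NOT(OR of terms) = AND of negations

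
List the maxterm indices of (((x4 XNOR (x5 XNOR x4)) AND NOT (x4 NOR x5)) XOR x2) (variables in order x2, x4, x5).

ΠM(0, 2, 5, 7) = (x2 OR x4 OR x5) AND (x2 OR NOT x4 OR x5) AND (NOT x2 OR x4 OR NOT x5) AND (NOT x2 OR NOT x4 OR NOT x5)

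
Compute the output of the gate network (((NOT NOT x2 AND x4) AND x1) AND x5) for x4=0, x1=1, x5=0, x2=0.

Substituting: (((NOT NOT 0 AND 0) AND 1) AND 0)
= 0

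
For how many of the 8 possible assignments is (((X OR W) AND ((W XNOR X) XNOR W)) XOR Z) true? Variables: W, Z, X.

Satisfying assignments: (0,0,1), (0,1,0), (1,0,1), (1,1,0)
Count: 4 out of 8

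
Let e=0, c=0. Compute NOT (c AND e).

Substituting: NOT (0 AND 0)
= 1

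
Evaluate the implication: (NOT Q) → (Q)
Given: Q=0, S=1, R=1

Antecedent (NOT Q) = 1; consequent (Q) = 0.
1 → 0 = 0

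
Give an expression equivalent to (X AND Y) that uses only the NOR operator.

((X NOR X) NOR (Y NOR Y))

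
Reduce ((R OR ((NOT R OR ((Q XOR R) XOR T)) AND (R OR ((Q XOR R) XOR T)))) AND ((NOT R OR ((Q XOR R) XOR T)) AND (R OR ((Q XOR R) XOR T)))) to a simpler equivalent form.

By absorption (E AND (E OR v) = E) then distribution ((E OR v) AND (E OR NOT v) = E):
= ((Q XOR R) XOR T)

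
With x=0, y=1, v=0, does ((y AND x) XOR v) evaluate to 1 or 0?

Substituting: ((1 AND 0) XOR 0)
= 0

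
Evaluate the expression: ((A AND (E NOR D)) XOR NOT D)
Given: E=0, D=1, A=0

Substituting: ((0 AND (0 NOR 1)) XOR NOT 1)
= 0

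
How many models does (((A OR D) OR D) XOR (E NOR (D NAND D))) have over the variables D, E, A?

Satisfying assignments: (0,0,1), (0,1,1), (1,1,0), (1,1,1)
Count: 4 out of 8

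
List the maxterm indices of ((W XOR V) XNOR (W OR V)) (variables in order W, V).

ΠM(3) = (NOT W OR NOT V)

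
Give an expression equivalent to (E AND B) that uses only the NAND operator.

((E NAND B) NAND (E NAND B))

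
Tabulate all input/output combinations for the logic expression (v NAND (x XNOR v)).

v | x | Output
--------------
0 | 0 | 1
0 | 1 | 1
1 | 0 | 1
1 | 1 | 0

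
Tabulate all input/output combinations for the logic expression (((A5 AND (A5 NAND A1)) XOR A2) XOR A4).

A2 | A5 | A4 | A1 | Output
--------------------------
0 | 0 | 0 | 0 | 0
0 | 0 | 0 | 1 | 0
0 | 0 | 1 | 0 | 1
0 | 0 | 1 | 1 | 1
0 | 1 | 0 | 0 | 1
0 | 1 | 0 | 1 | 0
0 | 1 | 1 | 0 | 0
0 | 1 | 1 | 1 | 1
1 | 0 | 0 | 0 | 1
1 | 0 | 0 | 1 | 1
1 | 0 | 1 | 0 | 0
1 | 0 | 1 | 1 | 0
1 | 1 | 0 | 0 | 0
1 | 1 | 0 | 1 | 1
1 | 1 | 1 | 0 | 1
1 | 1 | 1 | 1 | 0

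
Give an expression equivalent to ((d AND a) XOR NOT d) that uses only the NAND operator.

((((d NAND a) NAND (d NAND a)) NAND (((d NAND a) NAND (d NAND a)) NAND (d NAND d))) NAND ((d NAND d) NAND (((d NAND a) NAND (d NAND a)) NAND (d NAND d))))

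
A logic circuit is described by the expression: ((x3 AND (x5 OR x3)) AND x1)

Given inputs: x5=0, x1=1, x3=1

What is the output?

Substituting: ((1 AND (0 OR 1)) AND 1)
= 1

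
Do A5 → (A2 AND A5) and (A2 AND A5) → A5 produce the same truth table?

No, Converse is not equivalent to original (counterexample: A5=1, A2=0)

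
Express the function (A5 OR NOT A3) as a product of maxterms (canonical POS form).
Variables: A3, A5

ΠM(2) = (NOT A3 OR A5)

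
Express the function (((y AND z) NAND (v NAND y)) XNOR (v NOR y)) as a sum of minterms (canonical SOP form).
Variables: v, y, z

Σm(0, 1, 3) = (NOT v AND NOT y AND NOT z) OR (NOT v AND NOT y AND z) OR (NOT v AND y AND z)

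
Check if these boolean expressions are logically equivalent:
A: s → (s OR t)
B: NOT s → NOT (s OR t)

No, Inverse is not equivalent to original (counterexample: t=1, s=0)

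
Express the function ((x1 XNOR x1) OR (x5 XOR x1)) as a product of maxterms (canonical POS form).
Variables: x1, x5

ΠM() = TRUE (no maxterms)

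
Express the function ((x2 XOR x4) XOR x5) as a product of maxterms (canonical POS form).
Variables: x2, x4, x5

ΠM(0, 3, 5, 6) = (x2 OR x4 OR x5) AND (x2 OR NOT x4 OR NOT x5) AND (NOT x2 OR x4 OR NOT x5) AND (NOT x2 OR NOT x4 OR x5)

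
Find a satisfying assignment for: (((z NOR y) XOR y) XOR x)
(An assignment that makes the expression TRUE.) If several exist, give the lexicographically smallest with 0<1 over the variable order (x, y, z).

x=0, y=0, z=0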